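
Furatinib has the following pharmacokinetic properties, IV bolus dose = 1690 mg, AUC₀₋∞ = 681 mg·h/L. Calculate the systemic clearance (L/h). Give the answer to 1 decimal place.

2.5 L/h

CL = Dose / AUC = 1690 / 681 = 2.482 L/h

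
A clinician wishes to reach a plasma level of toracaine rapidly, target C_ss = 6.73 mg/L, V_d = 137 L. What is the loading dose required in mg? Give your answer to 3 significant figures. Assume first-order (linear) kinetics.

LD = Css × Vd = 6.73 × 137 = 922.0 mg

922 mg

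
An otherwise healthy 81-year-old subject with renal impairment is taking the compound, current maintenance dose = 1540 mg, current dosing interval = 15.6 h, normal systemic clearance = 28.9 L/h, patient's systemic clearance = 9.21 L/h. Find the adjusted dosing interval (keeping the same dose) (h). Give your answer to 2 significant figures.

To keep the same average steady-state level, dosing rate must scale with clearance.
CL ratio = 9.21 / 28.9 = 0.3187
New interval (same dose) = 15.6 / 0.3187 = 48.95 h

49 h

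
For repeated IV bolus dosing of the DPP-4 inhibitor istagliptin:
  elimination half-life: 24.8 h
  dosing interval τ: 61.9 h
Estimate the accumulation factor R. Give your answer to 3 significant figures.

k = ln2 / t½ = 0.693147 / 24.8 = 0.02795 h⁻¹
e^(−kτ) = e^(−0.02795 × 61.9) = 0.1773
Accumulation ratio R = 1 / (1 − e^(−kτ)) = 1 / (1 − 0.1773) = 1.216

1.22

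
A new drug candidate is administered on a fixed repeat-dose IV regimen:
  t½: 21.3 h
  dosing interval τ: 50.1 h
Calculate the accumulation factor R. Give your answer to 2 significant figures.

k = ln2 / t½ = 0.693147 / 21.3 = 0.03254 h⁻¹
e^(−kτ) = e^(−0.03254 × 50.1) = 0.1959
Accumulation ratio R = 1 / (1 − e^(−kτ)) = 1 / (1 − 0.1959) = 1.244

1.2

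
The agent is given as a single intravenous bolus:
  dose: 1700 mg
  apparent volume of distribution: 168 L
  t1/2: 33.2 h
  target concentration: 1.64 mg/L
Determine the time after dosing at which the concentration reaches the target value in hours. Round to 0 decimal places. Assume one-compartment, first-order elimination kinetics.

87 h

C₀ = Dose / Vd = 1700 / 168 = 10.12 mg/L
k = ln2 / t½ = 0.693147 / 33.2 = 0.02088 h⁻¹
t = ln(C₀ / C) / k = ln(10.12 / 1.64) / 0.02088
  = ln(6.171) / 0.02088 = 1.820 / 0.02088 = 87.16 h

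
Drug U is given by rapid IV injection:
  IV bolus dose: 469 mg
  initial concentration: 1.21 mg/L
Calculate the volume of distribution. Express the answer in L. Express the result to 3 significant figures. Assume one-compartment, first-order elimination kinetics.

388 L

Vd = Dose / C₀ = 469.0 / 1.21 = 387.6 L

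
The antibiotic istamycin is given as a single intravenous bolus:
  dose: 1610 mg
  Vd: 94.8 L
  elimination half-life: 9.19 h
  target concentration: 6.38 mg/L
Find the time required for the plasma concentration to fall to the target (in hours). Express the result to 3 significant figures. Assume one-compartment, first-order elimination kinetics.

C₀ = Dose / Vd = 1610 / 94.8 = 16.98 mg/L
k = ln2 / t½ = 0.693147 / 9.19 = 0.07542 h⁻¹
t = ln(C₀ / C) / k = ln(16.98 / 6.38) / 0.07542
  = ln(2.661) / 0.07542 = 0.9787 / 0.07542 = 12.98 h

13.0 h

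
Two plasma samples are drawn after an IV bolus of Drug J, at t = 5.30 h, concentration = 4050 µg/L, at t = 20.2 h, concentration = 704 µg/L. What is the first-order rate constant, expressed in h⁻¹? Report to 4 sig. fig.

k = ln(C₁/C₂) / (t₂ − t₁) = ln(4050/704) / (20.2 − 5.30)
  = 1.750 / 14.90 = 0.1174 h⁻¹

0.1174 h⁻¹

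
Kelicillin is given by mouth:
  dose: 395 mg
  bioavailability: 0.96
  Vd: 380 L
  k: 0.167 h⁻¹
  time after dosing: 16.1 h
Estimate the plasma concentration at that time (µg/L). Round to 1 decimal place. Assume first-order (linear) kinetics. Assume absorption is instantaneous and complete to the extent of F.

67.8 µg/L

Amount reaching circulation = F × Dose = 0.96 × 395.0 = 379.2 mg
C₀ = F·Dose / Vd = 379.2 / 380 = 0.9979 mg/L
C = C₀ · e^(−k·t) = 0.9979 × e^(−0.1670 × 16.1)
  = 0.9979 × 0.06797 = 0.06783 mg/L
Convert: 0.06783 mg/L × 1000 = 67.83 µg/L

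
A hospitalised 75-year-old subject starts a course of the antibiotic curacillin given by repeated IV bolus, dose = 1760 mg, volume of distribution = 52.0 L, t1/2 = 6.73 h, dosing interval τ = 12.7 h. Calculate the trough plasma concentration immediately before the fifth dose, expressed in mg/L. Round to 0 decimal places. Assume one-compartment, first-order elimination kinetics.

12 mg/L

C₀ per dose = Dose / Vd = 1760 / 52.0 = 33.85 mg/L
k = ln2 / t½ = 0.693147 / 6.73 = 0.1030 h⁻¹
Fraction remaining after one interval: r = e^(−kτ) = e^(−0.1030 × 12.7) = 0.2703
Before dose 5, 4 doses have been given (aged 1τ, 2τ, 3τ, 4τ).
C_trough = C₀ × (r + r² + … + r^4) = C₀ × r(1−r^4)/(1−r)
        = 33.85 × 0.2703 × (1 − 0.005338) / (1 − 0.2703) = 12.47 mg/L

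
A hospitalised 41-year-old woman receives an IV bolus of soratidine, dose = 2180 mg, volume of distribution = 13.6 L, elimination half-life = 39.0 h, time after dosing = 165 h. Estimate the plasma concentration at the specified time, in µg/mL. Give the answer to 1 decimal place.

C₀ = Dose / Vd = 2180 / 13.6 = 160.3 mg/L
k = ln2 / t½ = 0.693147 / 39.0 = 0.01777 h⁻¹
C = C₀ · e^(−k·t) = 160.3 × e^(−0.01777 × 165)
  = 160.3 × 0.05329 = 8.542 mg/L
(8.542 mg/L = 8.542 µg/mL)

8.5 µg/mL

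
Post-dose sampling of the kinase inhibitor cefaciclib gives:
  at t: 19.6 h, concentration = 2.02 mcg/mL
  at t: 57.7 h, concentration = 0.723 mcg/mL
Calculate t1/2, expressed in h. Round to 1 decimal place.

25.7 h

k = ln(C₁/C₂) / (t₂ − t₁) = ln(2.02/0.723) / (57.7 − 19.6)
  = 1.027 / 38.10 = 0.02696 h⁻¹
t½ = ln2 / k = 0.693147 / 0.02696 = 25.71 h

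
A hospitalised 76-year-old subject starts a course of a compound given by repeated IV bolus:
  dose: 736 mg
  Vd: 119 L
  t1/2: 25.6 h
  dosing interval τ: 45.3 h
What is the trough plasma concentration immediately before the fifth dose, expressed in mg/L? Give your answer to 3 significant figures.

2.55 mg/L

C₀ per dose = Dose / Vd = 736 / 119 = 6.185 mg/L
k = ln2 / t½ = 0.693147 / 25.6 = 0.02708 h⁻¹
Fraction remaining after one interval: r = e^(−kτ) = e^(−0.02708 × 45.3) = 0.2933
Before dose 5, 4 doses have been given (aged 1τ, 2τ, 3τ, 4τ).
C_trough = C₀ × (r + r² + … + r^4) = C₀ × r(1−r^4)/(1−r)
        = 6.185 × 0.2933 × (1 − 0.007400) / (1 − 0.2933) = 2.548 mg/L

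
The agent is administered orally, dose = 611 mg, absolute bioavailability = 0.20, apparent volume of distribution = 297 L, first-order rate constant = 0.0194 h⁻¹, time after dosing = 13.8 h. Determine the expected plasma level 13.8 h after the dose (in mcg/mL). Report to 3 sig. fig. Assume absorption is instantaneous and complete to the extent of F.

0.315 mcg/mL

Amount reaching circulation = F × Dose = 0.20 × 611.0 = 122.2 mg
C₀ = F·Dose / Vd = 122.2 / 297 = 0.4114 mg/L
C = C₀ · e^(−k·t) = 0.4114 × e^(−0.01940 × 13.8)
  = 0.4114 × 0.7651 = 0.3148 mg/L
(0.3148 mg/L = 0.3148 mcg/mL)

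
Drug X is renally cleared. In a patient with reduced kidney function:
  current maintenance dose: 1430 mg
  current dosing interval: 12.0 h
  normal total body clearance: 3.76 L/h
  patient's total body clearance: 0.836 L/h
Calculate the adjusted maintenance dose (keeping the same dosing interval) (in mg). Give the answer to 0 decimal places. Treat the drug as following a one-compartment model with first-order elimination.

To keep the same average steady-state level, dosing rate must scale with clearance.
CL ratio = 0.836 / 3.76 = 0.2223
New dose (same interval) = 1430 × 0.2223 = 317.9 mg

318 mg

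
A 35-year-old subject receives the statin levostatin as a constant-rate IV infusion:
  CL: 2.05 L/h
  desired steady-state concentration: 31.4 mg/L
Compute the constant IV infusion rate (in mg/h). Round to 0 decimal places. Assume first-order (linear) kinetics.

At steady state, infusion rate R₀ = Css × CL = 31.4 × 2.050 = 64.37 mg/h

64 mg/h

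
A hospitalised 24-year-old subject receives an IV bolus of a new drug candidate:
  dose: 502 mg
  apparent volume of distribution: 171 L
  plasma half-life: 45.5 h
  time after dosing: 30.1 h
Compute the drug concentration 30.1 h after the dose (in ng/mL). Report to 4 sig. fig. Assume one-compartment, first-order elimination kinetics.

C₀ = Dose / Vd = 502.0 / 171 = 2.936 mg/L
k = ln2 / t½ = 0.693147 / 45.5 = 0.01523 h⁻¹
C = C₀ · e^(−k·t) = 2.936 × e^(−0.01523 × 30.1)
  = 2.936 × 0.6323 = 1.856 mg/L
Convert: 1.856 mg/L × 1000 = 1856 ng/mL

1856 ng/mL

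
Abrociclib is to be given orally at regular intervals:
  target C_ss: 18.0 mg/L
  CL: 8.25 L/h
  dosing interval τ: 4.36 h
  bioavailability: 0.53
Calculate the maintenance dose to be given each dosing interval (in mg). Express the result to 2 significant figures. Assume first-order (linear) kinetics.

At steady state, F × (Dose/τ) = Css × CL.
Dose = Css × CL × τ / F = 18.0 × 8.250 × 4.36 / 0.53 = 1222 mg

1200 mg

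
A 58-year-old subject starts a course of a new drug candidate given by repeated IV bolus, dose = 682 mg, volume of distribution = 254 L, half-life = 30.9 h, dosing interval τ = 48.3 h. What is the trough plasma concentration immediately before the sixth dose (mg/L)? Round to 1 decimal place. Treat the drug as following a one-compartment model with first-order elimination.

C₀ per dose = Dose / Vd = 682 / 254 = 2.685 mg/L
k = ln2 / t½ = 0.693147 / 30.9 = 0.02243 h⁻¹
Fraction remaining after one interval: r = e^(−kτ) = e^(−0.02243 × 48.3) = 0.3385
Before dose 6, 5 doses have been given (aged 1τ, 2τ, 3τ, 4τ, 5τ).
C_trough = C₀ × (r + r² + … + r^5) = C₀ × r(1−r^5)/(1−r)
        = 2.685 × 0.3385 × (1 − 0.004444) / (1 − 0.3385) = 1.368 mg/L

1.4 mg/L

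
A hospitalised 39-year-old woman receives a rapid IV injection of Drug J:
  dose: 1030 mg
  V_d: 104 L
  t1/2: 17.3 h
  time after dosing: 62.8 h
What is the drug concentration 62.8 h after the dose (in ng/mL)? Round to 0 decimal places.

800 ng/mL

C₀ = Dose / Vd = 1030 / 104 = 9.904 mg/L
k = ln2 / t½ = 0.693147 / 17.3 = 0.04007 h⁻¹
C = C₀ · e^(−k·t) = 9.904 × e^(−0.04007 × 62.8)
  = 9.904 × 0.08075 = 0.7997 mg/L
Convert: 0.7997 mg/L × 1000 = 799.7 ng/mL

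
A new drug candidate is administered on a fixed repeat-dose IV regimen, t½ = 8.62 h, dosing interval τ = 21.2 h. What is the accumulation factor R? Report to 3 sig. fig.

1.22

k = ln2 / t½ = 0.693147 / 8.62 = 0.08041 h⁻¹
e^(−kτ) = e^(−0.08041 × 21.2) = 0.1818
Accumulation ratio R = 1 / (1 − e^(−kτ)) = 1 / (1 − 0.1818) = 1.222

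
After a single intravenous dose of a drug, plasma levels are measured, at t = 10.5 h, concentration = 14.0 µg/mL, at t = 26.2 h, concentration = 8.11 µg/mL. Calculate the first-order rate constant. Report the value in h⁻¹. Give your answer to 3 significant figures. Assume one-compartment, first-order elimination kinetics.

0.0348 h⁻¹

k = ln(C₁/C₂) / (t₂ − t₁) = ln(14.0/8.11) / (26.2 − 10.5)
  = 0.5460 / 15.70 = 0.03478 h⁻¹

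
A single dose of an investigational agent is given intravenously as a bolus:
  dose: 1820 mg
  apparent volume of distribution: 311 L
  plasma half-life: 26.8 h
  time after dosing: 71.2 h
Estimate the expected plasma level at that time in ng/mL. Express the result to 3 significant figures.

C₀ = Dose / Vd = 1820 / 311 = 5.852 mg/L
k = ln2 / t½ = 0.693147 / 26.8 = 0.02586 h⁻¹
C = C₀ · e^(−k·t) = 5.852 × e^(−0.02586 × 71.2)
  = 5.852 × 0.1586 = 0.9281 mg/L
Convert: 0.9281 mg/L × 1000 = 928.1 ng/mL

928 ng/mL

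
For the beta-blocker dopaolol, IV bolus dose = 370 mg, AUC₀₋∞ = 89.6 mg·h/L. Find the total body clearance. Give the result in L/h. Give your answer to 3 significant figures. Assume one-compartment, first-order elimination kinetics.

4.13 L/h

CL = Dose / AUC = 370 / 89.6 = 4.129 L/h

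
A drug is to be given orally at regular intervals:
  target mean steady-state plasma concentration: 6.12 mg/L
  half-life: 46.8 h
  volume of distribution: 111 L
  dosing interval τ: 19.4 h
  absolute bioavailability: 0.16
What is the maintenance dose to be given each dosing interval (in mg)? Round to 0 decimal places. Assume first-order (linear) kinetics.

1220 mg

k = ln2 / t½ = 0.693147 / 46.8 = 0.01481 h⁻¹
CL = k × Vd = 0.01481 × 111 = 1.644 L/h
At steady state, F × (Dose/τ) = Css × CL.
Dose = Css × CL × τ / F = 6.12 × 1.644 × 19.4 / 0.16 = 1220 mg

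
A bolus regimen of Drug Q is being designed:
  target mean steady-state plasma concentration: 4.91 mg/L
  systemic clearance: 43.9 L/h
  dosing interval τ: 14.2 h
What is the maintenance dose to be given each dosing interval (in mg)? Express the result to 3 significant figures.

3060 mg

At steady state, Dose/τ = Css × CL.
Dose = Css × CL × τ = 4.91 × 43.90 × 14.2 = 3061 mg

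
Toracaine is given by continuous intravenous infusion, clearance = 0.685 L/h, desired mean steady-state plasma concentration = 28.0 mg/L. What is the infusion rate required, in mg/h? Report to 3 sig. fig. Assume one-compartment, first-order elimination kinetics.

19.2 mg/h

At steady state, infusion rate R₀ = Css × CL = 28.0 × 0.6850 = 19.18 mg/h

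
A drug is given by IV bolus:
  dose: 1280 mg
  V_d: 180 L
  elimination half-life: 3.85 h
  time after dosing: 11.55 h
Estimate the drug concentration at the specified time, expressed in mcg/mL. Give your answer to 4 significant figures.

0.8889 mcg/mL

C₀ = Dose / Vd = 1280 / 180 = 7.111 mg/L
k = ln2 / t½ = 0.693147 / 3.85 = 0.1800 h⁻¹
t / t½ = 11.55 / 3.85 = 3 half-lives
C = C₀ × (1/2)^3 = 7.111 × 0.1250 = 0.8889 mg/L
(0.8889 mg/L = 0.8889 mcg/mL)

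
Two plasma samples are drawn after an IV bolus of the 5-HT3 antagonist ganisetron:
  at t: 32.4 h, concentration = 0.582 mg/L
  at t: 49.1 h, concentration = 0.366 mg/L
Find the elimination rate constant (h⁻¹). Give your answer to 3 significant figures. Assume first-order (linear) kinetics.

0.0278 h⁻¹

k = ln(C₁/C₂) / (t₂ − t₁) = ln(0.582/0.366) / (49.1 − 32.4)
  = 0.4638 / 16.70 = 0.02777 h⁻¹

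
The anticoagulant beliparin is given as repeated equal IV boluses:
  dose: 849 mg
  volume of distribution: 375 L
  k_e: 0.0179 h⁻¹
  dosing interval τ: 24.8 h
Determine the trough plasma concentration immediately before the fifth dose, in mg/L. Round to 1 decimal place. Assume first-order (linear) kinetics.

3.4 mg/L

C₀ per dose = Dose / Vd = 849 / 375 = 2.264 mg/L
Fraction remaining after one interval: r = e^(−kτ) = e^(−0.01790 × 24.8) = 0.6415
Before dose 5, 4 doses have been given (aged 1τ, 2τ, 3τ, 4τ).
C_trough = C₀ × (r + r² + … + r^4) = C₀ × r(1−r^4)/(1−r)
        = 2.264 × 0.6415 × (1 − 0.1694) / (1 − 0.6415) = 3.365 mg/L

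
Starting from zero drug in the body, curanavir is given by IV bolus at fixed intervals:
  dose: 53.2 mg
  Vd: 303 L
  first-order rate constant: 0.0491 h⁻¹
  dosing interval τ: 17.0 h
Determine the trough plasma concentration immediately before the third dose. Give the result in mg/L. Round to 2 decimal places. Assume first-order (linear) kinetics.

C₀ per dose = Dose / Vd = 53.2 / 303 = 0.1756 mg/L
Fraction remaining after one interval: r = e^(−kτ) = e^(−0.04910 × 17.0) = 0.4340
Before dose 3, 2 doses have been given (aged 1τ, 2τ).
C_trough = C₀ × (r + r²) = 0.1756 × (0.4340 + 0.1884) = 0.1093 mg/L

0.11 mg/L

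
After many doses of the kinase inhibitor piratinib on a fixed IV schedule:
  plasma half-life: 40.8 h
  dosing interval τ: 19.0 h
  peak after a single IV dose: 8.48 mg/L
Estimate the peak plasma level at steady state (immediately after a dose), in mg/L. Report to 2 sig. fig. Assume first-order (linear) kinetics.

31 mg/L

k = ln2 / t½ = 0.693147 / 40.8 = 0.01699 h⁻¹
e^(−kτ) = e^(−0.01699 × 19.0) = 0.7241
Accumulation ratio R = 1 / (1 − e^(−kτ)) = 1 / (1 − 0.7241) = 3.625
Steady-state peak = C₀ × R = 8.48 × 3.625 = 30.74 mg/L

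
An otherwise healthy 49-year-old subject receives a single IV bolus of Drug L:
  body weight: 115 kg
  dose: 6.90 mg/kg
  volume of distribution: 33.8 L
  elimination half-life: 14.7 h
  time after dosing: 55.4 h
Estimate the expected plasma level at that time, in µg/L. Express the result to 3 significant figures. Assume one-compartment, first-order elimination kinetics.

Total dose = 6.90 × 115 = 793.5 mg
C₀ = Dose / Vd = 793.5 / 33.8 = 23.48 mg/L
k = ln2 / t½ = 0.693147 / 14.7 = 0.04715 h⁻¹
C = C₀ · e^(−k·t) = 23.48 × e^(−0.04715 × 55.4)
  = 23.48 × 0.07338 = 1.723 mg/L
Convert: 1.723 mg/L × 1000 = 1723 µg/L

1720 µg/L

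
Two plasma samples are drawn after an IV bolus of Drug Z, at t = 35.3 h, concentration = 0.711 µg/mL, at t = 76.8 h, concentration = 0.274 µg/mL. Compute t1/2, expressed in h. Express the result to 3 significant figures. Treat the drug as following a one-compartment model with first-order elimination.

k = ln(C₁/C₂) / (t₂ − t₁) = ln(0.711/0.274) / (76.8 − 35.3)
  = 0.9535 / 41.50 = 0.02298 h⁻¹
t½ = ln2 / k = 0.693147 / 0.02298 = 30.16 h

30.2 h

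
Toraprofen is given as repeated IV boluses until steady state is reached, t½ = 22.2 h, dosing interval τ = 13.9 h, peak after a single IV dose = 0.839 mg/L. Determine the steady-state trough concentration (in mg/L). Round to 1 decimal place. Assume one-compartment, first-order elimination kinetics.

k = ln2 / t½ = 0.693147 / 22.2 = 0.03122 h⁻¹
e^(−kτ) = e^(−0.03122 × 13.9) = 0.6479
Accumulation ratio R = 1 / (1 − e^(−kτ)) = 1 / (1 − 0.6479) = 2.840
Steady-state trough = C₀ × R × e^(−kτ) = 0.839 × 2.840 × 0.6479 = 1.544 mg/L

1.5 mg/L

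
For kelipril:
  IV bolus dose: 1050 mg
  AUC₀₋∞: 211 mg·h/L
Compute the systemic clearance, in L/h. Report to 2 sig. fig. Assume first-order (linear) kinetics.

5.0 L/h

CL = Dose / AUC = 1050 / 211 = 4.976 L/h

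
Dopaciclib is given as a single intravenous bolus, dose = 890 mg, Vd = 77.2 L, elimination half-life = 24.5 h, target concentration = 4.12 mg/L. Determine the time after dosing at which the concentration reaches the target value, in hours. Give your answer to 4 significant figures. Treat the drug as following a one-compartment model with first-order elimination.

C₀ = Dose / Vd = 890.0 / 77.2 = 11.53 mg/L
k = ln2 / t½ = 0.693147 / 24.5 = 0.02829 h⁻¹
t = ln(C₀ / C) / k = ln(11.53 / 4.12) / 0.02829
  = ln(2.799) / 0.02829 = 1.029 / 0.02829 = 36.37 h

36.37 h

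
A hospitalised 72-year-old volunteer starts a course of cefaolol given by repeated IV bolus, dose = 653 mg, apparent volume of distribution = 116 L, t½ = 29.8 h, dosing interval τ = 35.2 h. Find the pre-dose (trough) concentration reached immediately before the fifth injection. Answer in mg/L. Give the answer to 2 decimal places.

C₀ per dose = Dose / Vd = 653 / 116 = 5.629 mg/L
k = ln2 / t½ = 0.693147 / 29.8 = 0.02326 h⁻¹
Fraction remaining after one interval: r = e^(−kτ) = e^(−0.02326 × 35.2) = 0.4410
Before dose 5, 4 doses have been given (aged 1τ, 2τ, 3τ, 4τ).
C_trough = C₀ × (r + r² + … + r^4) = C₀ × r(1−r^4)/(1−r)
        = 5.629 × 0.4410 × (1 − 0.03782) / (1 − 0.4410) = 4.273 mg/L

4.27 mg/L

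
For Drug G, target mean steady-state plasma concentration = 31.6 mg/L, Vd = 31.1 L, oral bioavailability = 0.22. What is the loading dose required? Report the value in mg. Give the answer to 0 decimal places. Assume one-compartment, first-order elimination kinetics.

4467 mg

LD = Css × Vd / F = 31.6 × 31.1 / 0.22 = 4467 mg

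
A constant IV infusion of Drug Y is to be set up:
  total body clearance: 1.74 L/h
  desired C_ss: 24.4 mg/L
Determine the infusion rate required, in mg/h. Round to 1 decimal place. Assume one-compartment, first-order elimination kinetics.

42.5 mg/h

At steady state, infusion rate R₀ = Css × CL = 24.4 × 1.740 = 42.46 mg/h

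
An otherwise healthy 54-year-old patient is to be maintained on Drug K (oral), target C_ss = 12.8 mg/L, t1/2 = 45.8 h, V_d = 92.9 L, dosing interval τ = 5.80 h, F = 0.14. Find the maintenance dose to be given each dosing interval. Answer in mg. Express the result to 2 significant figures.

750 mg

k = ln2 / t½ = 0.693147 / 45.8 = 0.01513 h⁻¹
CL = k × Vd = 0.01513 × 92.9 = 1.406 L/h
At steady state, F × (Dose/τ) = Css × CL.
Dose = Css × CL × τ / F = 12.8 × 1.406 × 5.80 / 0.14 = 745.6 mg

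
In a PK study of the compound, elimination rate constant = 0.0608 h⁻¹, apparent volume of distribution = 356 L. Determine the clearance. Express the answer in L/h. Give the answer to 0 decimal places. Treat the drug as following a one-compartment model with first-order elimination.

22 L/h

CL = k × Vd = 0.0608 × 356 = 21.64 L/h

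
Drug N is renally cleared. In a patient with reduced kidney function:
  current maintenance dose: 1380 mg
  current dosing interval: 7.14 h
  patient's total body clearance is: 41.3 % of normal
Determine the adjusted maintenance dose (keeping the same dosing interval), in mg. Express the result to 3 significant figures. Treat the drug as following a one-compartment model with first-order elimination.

570 mg

To keep the same average steady-state level, dosing rate must scale with clearance.
CL ratio = 41.3 / 100 = 0.4130
New dose (same interval) = 1380 × 0.4130 = 569.9 mg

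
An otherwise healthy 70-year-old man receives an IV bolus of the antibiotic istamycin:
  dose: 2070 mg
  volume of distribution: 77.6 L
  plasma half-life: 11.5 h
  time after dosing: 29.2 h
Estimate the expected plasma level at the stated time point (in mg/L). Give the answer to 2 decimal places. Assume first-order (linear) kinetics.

C₀ = Dose / Vd = 2070 / 77.6 = 26.68 mg/L
k = ln2 / t½ = 0.693147 / 11.5 = 0.06027 h⁻¹
C = C₀ · e^(−k·t) = 26.68 × e^(−0.06027 × 29.2)
  = 26.68 × 0.1721 = 4.592 mg/L

4.59 mg/L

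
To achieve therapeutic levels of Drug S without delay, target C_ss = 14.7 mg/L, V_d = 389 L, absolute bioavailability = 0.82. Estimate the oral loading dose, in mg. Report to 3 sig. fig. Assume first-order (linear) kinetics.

6970 mg

LD = Css × Vd / F = 14.7 × 389 / 0.82 = 6974 mg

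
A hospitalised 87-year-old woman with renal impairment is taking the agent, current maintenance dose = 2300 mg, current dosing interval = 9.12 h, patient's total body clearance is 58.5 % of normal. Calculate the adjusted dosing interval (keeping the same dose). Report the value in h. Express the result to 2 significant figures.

To keep the same average steady-state level, dosing rate must scale with clearance.
CL ratio = 58.5 / 100 = 0.5850
New interval (same dose) = 9.12 / 0.5850 = 15.59 h

16 h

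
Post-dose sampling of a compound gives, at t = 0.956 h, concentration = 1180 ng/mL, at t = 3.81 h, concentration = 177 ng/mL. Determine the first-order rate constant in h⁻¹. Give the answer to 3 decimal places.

0.665 h⁻¹

k = ln(C₁/C₂) / (t₂ − t₁) = ln(1180/177) / (3.81 − 0.956)
  = 1.897 / 2.854 = 0.6647 h⁻¹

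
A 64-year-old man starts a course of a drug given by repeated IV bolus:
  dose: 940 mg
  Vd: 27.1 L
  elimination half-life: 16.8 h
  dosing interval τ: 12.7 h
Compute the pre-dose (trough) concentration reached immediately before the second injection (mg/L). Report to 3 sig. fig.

C₀ per dose = Dose / Vd = 940 / 27.1 = 34.69 mg/L
k = ln2 / t½ = 0.693147 / 16.8 = 0.04126 h⁻¹
Fraction remaining after one interval: r = e^(−kτ) = e^(−0.04126 × 12.7) = 0.5921
Before dose 2, 1 dose has been given (aged 1τ).
C_trough = C₀ × r = 34.69 × 0.5921 = 20.54 mg/L

20.5 mg/L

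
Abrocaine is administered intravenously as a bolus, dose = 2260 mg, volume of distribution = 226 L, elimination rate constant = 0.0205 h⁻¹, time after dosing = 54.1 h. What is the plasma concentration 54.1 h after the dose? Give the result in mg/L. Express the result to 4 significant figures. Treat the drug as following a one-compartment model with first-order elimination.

3.299 mg/L

C₀ = Dose / Vd = 2260 / 226 = 10.00 mg/L
C = C₀ · e^(−k·t) = 10.00 × e^(−0.02050 × 54.1)
  = 10.00 × 0.3299 = 3.299 mg/L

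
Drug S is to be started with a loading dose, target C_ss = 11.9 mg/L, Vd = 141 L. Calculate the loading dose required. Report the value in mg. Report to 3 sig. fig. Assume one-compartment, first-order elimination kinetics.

LD = Css × Vd = 11.9 × 141 = 1678 mg

1680 mg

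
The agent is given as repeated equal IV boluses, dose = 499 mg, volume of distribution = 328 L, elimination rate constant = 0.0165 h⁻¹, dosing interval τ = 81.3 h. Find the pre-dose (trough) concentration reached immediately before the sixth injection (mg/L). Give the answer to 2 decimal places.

0.54 mg/L

C₀ per dose = Dose / Vd = 499 / 328 = 1.521 mg/L
Fraction remaining after one interval: r = e^(−kτ) = e^(−0.01650 × 81.3) = 0.2615
Before dose 6, 5 doses have been given (aged 1τ, 2τ, 3τ, 4τ, 5τ).
C_trough = C₀ × (r + r² + … + r^5) = C₀ × r(1−r^5)/(1−r)
        = 1.521 × 0.2615 × (1 − 0.001223) / (1 − 0.2615) = 0.5379 mg/L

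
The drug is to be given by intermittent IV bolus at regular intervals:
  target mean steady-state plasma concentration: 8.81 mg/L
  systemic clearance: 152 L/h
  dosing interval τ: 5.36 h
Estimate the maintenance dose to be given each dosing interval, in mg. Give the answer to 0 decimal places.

At steady state, Dose/τ = Css × CL.
Dose = Css × CL × τ = 8.81 × 152.0 × 5.36 = 7178 mg

7178 mg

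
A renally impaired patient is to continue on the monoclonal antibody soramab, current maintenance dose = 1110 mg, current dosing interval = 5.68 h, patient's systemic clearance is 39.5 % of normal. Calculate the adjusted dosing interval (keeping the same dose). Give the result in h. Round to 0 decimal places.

14 h

To keep the same average steady-state level, dosing rate must scale with clearance.
CL ratio = 39.5 / 100 = 0.3950
New interval (same dose) = 5.68 / 0.3950 = 14.38 h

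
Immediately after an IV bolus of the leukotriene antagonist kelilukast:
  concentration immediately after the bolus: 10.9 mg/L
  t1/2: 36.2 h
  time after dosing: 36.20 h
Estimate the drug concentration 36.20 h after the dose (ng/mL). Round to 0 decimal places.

k = ln2 / t½ = 0.693147 / 36.2 = 0.01915 h⁻¹
t / t½ = 36.20 / 36.2 = 1 half-lives
C = C₀ × (1/2)^1 = 10.90 × 0.5000 = 5.450 mg/L
Convert: 5.450 mg/L × 1000 = 5450 ng/mL

5450 ng/mL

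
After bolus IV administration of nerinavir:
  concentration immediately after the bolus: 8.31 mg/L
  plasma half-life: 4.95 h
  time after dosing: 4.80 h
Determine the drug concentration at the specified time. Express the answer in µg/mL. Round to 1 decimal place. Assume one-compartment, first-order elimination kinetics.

k = ln2 / t½ = 0.693147 / 4.95 = 0.1400 h⁻¹
C = C₀ · e^(−k·t) = 8.310 × e^(−0.1400 × 4.80)
  = 8.310 × 0.5107 = 4.244 mg/L
(4.244 mg/L = 4.244 µg/mL)

4.2 µg/mL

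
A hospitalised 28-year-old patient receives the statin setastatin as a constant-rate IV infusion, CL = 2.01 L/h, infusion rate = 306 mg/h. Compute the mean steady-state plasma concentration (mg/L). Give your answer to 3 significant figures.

At steady state Css = R₀ / CL = 306 / 2.010 = 152.2 mg/L

152 mg/L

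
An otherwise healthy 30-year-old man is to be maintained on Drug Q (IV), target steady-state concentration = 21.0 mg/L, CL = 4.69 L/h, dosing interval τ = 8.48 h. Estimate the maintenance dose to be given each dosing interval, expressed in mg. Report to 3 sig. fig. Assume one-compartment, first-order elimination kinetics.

835 mg

At steady state, Dose/τ = Css × CL.
Dose = Css × CL × τ = 21.0 × 4.690 × 8.48 = 835.2 mg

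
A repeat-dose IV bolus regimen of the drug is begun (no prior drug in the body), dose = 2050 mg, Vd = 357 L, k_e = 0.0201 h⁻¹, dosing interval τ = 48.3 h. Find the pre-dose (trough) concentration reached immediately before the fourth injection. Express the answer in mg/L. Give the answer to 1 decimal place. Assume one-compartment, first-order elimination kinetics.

3.3 mg/L

C₀ per dose = Dose / Vd = 2050 / 357 = 5.742 mg/L
Fraction remaining after one interval: r = e^(−kτ) = e^(−0.02010 × 48.3) = 0.3788
Before dose 4, 3 doses have been given (aged 1τ, 2τ, 3τ).
C_trough = C₀ × (r + r² + … + r^3) = C₀ × r(1−r^3)/(1−r)
        = 5.742 × 0.3788 × (1 − 0.05435) / (1 − 0.3788) = 3.311 mg/L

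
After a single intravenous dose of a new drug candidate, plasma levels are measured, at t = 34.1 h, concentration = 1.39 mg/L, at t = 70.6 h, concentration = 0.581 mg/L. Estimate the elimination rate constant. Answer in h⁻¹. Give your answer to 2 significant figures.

k = ln(C₁/C₂) / (t₂ − t₁) = ln(1.39/0.581) / (70.6 − 34.1)
  = 0.8723 / 36.50 = 0.02390 h⁻¹

0.024 h⁻¹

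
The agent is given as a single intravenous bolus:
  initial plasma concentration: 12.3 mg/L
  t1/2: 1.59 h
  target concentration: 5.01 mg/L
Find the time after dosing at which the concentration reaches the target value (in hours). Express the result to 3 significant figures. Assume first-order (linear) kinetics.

k = ln2 / t½ = 0.693147 / 1.59 = 0.4359 h⁻¹
t = ln(C₀ / C) / k = ln(12.30 / 5.01) / 0.4359
  = ln(2.455) / 0.4359 = 0.8981 / 0.4359 = 2.060 h

2.06 h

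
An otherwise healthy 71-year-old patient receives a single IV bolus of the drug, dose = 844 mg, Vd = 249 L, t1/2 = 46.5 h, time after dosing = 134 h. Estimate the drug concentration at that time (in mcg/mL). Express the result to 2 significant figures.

0.46 mcg/mL

C₀ = Dose / Vd = 844.0 / 249 = 3.390 mg/L
k = ln2 / t½ = 0.693147 / 46.5 = 0.01491 h⁻¹
C = C₀ · e^(−k·t) = 3.390 × e^(−0.01491 × 134)
  = 3.390 × 0.1356 = 0.4597 mg/L
(0.4597 mg/L = 0.4597 mcg/mL)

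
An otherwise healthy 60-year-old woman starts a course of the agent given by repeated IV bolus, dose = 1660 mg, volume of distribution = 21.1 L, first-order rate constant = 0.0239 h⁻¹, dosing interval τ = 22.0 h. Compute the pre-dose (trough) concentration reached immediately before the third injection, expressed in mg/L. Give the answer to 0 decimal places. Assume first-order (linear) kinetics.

C₀ per dose = Dose / Vd = 1660 / 21.1 = 78.67 mg/L
Fraction remaining after one interval: r = e^(−kτ) = e^(−0.02390 × 22.0) = 0.5911
Before dose 3, 2 doses have been given (aged 1τ, 2τ).
C_trough = C₀ × (r + r²) = 78.67 × (0.5911 + 0.3494) = 73.99 mg/L

74 mg/L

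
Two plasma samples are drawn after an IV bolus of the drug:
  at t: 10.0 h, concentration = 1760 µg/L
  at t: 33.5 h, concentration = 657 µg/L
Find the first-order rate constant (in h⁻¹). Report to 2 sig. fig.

k = ln(C₁/C₂) / (t₂ − t₁) = ln(1760/657) / (33.5 − 10.0)
  = 0.9854 / 23.50 = 0.04193 h⁻¹

0.042 h⁻¹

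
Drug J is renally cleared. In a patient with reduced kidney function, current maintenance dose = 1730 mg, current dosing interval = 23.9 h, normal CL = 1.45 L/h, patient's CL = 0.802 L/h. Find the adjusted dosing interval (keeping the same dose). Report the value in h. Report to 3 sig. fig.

To keep the same average steady-state level, dosing rate must scale with clearance.
CL ratio = 0.802 / 1.45 = 0.5531
New interval (same dose) = 23.9 / 0.5531 = 43.21 h

43.2 h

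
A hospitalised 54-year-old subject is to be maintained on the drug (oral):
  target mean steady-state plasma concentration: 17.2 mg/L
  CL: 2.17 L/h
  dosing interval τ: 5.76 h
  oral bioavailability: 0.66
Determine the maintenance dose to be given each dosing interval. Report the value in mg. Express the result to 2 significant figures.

At steady state, F × (Dose/τ) = Css × CL.
Dose = Css × CL × τ / F = 17.2 × 2.170 × 5.76 / 0.66 = 325.7 mg

330 mg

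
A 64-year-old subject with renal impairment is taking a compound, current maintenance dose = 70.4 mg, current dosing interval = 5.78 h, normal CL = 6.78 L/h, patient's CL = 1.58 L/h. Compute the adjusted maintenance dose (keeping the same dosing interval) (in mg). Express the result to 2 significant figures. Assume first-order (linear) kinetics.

16 mg

To keep the same average steady-state level, dosing rate must scale with clearance.
CL ratio = 1.58 / 6.78 = 0.2330
New dose (same interval) = 70.4 × 0.2330 = 16.40 mg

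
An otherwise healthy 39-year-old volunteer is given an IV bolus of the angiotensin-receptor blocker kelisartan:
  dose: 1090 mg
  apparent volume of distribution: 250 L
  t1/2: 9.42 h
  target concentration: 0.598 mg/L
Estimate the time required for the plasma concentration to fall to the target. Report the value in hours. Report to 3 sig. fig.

27.0 h

C₀ = Dose / Vd = 1090 / 250 = 4.360 mg/L
k = ln2 / t½ = 0.693147 / 9.42 = 0.07358 h⁻¹
t = ln(C₀ / C) / k = ln(4.360 / 0.598) / 0.07358
  = ln(7.291) / 0.07358 = 1.987 / 0.07358 = 27.00 h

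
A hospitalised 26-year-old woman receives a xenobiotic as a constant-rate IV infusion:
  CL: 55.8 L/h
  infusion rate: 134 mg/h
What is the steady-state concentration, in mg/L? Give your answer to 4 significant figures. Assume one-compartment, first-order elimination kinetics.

At steady state Css = R₀ / CL = 134 / 55.80 = 2.401 mg/L

2.401 mg/L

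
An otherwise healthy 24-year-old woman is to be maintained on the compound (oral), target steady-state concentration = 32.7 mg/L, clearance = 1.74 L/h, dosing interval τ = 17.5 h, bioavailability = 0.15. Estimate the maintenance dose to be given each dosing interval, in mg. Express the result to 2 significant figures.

At steady state, F × (Dose/τ) = Css × CL.
Dose = Css × CL × τ / F = 32.7 × 1.740 × 17.5 / 0.15 = 6638 mg

6600 mg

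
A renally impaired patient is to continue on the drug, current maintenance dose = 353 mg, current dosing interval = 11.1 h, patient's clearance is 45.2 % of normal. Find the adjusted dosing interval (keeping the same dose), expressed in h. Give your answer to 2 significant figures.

25 h

To keep the same average steady-state level, dosing rate must scale with clearance.
CL ratio = 45.2 / 100 = 0.4520
New interval (same dose) = 11.1 / 0.4520 = 24.56 h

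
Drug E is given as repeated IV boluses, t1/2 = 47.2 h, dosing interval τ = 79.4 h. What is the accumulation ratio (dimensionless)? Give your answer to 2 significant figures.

1.5

k = ln2 / t½ = 0.693147 / 47.2 = 0.01469 h⁻¹
e^(−kτ) = e^(−0.01469 × 79.4) = 0.3115
Accumulation ratio R = 1 / (1 − e^(−kτ)) = 1 / (1 − 0.3115) = 1.452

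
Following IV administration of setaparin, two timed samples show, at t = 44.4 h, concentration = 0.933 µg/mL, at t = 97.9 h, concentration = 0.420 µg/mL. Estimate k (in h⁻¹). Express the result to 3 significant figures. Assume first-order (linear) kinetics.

k = ln(C₁/C₂) / (t₂ − t₁) = ln(0.933/0.420) / (97.9 − 44.4)
  = 0.7982 / 53.50 = 0.01492 h⁻¹

0.0149 h⁻¹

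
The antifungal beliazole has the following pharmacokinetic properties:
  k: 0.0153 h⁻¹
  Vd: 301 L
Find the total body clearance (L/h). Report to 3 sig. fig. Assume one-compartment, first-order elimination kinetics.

CL = k × Vd = 0.0153 × 301 = 4.605 L/h

4.61 L/h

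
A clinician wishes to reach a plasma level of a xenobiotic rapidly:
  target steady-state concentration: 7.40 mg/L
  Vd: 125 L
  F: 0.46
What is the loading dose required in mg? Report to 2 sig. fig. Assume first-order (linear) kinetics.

2000 mg

LD = Css × Vd / F = 7.40 × 125 / 0.46 = 2011 mg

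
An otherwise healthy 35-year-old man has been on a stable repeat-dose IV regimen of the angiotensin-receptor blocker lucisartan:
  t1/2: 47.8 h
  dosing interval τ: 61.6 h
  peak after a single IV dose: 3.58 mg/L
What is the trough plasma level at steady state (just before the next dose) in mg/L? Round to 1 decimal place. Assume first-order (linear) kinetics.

k = ln2 / t½ = 0.693147 / 47.8 = 0.01450 h⁻¹
e^(−kτ) = e^(−0.01450 × 61.6) = 0.4093
Accumulation ratio R = 1 / (1 − e^(−kτ)) = 1 / (1 − 0.4093) = 1.693
Steady-state trough = C₀ × R × e^(−kτ) = 3.58 × 1.693 × 0.4093 = 2.481 mg/L

2.5 mg/L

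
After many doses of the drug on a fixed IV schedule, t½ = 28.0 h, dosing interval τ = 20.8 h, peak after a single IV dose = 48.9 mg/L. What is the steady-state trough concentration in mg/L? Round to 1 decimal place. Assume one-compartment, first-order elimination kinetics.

72.6 mg/L

k = ln2 / t½ = 0.693147 / 28.0 = 0.02476 h⁻¹
e^(−kτ) = e^(−0.02476 × 20.8) = 0.5975
Accumulation ratio R = 1 / (1 − e^(−kτ)) = 1 / (1 − 0.5975) = 2.484
Steady-state trough = C₀ × R × e^(−kτ) = 48.9 × 2.484 × 0.5975 = 72.58 mg/L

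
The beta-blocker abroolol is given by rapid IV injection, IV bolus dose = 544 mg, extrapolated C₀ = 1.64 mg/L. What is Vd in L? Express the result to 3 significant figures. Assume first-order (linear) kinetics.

Vd = Dose / C₀ = 544.0 / 1.64 = 331.7 L

332 L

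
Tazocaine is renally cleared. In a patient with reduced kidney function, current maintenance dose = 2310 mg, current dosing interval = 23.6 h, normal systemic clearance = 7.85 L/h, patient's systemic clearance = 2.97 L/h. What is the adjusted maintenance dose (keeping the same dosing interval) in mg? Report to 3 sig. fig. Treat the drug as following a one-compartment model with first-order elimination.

874 mg

To keep the same average steady-state level, dosing rate must scale with clearance.
CL ratio = 2.97 / 7.85 = 0.3783
New dose (same interval) = 2310 × 0.3783 = 873.9 mg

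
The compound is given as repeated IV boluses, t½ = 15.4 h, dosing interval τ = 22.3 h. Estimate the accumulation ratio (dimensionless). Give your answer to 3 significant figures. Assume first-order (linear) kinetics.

1.58

k = ln2 / t½ = 0.693147 / 15.4 = 0.04501 h⁻¹
e^(−kτ) = e^(−0.04501 × 22.3) = 0.3665
Accumulation ratio R = 1 / (1 − e^(−kτ)) = 1 / (1 − 0.3665) = 1.579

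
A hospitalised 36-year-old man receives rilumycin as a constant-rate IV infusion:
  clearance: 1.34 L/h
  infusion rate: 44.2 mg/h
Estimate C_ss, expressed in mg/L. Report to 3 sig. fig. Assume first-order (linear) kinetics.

At steady state Css = R₀ / CL = 44.2 / 1.340 = 32.99 mg/L

33.0 mg/L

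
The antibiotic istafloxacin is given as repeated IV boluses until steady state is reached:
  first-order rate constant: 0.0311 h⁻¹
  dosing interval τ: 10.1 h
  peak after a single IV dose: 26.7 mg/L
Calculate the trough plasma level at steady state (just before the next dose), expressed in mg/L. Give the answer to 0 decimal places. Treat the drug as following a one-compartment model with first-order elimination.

e^(−kτ) = e^(−0.03110 × 10.1) = 0.7304
Accumulation ratio R = 1 / (1 − e^(−kτ)) = 1 / (1 − 0.7304) = 3.709
Steady-state trough = C₀ × R × e^(−kτ) = 26.7 × 3.709 × 0.7304 = 72.33 mg/L

72 mg/L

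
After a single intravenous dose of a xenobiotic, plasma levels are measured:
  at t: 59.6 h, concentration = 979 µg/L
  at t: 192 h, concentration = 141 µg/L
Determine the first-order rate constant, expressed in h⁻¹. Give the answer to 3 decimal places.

k = ln(C₁/C₂) / (t₂ − t₁) = ln(979/141) / (192 − 59.6)
  = 1.938 / 132.4 = 0.01464 h⁻¹

0.015 h⁻¹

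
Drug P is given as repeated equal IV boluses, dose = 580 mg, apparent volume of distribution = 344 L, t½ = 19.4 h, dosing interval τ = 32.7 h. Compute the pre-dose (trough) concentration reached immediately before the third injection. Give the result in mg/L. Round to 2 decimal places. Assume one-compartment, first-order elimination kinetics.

0.69 mg/L

C₀ per dose = Dose / Vd = 580 / 344 = 1.686 mg/L
k = ln2 / t½ = 0.693147 / 19.4 = 0.03573 h⁻¹
Fraction remaining after one interval: r = e^(−kτ) = e^(−0.03573 × 32.7) = 0.3109
Before dose 3, 2 doses have been given (aged 1τ, 2τ).
C_trough = C₀ × (r + r²) = 1.686 × (0.3109 + 0.09666) = 0.6871 mg/L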